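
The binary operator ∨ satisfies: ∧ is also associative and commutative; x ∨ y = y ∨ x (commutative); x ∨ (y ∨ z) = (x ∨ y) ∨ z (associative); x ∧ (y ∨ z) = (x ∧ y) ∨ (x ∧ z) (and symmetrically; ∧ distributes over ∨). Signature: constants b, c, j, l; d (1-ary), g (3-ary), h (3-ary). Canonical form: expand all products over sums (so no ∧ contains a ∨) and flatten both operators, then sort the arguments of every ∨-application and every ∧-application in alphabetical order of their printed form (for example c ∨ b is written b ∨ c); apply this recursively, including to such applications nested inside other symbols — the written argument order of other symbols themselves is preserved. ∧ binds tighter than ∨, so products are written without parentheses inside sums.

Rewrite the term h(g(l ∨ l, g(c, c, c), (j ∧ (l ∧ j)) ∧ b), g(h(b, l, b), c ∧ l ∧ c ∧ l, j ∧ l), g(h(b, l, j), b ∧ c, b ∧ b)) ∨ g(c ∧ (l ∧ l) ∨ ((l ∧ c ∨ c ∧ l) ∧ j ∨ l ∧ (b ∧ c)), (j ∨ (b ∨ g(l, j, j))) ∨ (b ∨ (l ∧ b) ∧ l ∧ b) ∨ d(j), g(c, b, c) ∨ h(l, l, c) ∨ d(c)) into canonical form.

Expand products over sums:  h(g(l ∨ l, g(c, c, c), b ∧ j ∧ j ∧ l), g(h(b, l, b), c ∧ c ∧ l ∧ l, j ∧ l), g(h(b, l, j), b ∧ c, b ∧ b)) ∨ g(b ∧ c ∧ l ∨ c ∧ j ∧ l ∨ c ∧ j ∧ l ∨ c ∧ l ∧ l, b ∨ b ∨ b ∧ b ∧ l ∧ l ∨ d(j) ∨ g(l, j, j) ∨ j, d(c) ∨ g(c, b, c) ∨ h(l, l, c))
Sort arguments:  g(b ∧ c ∧ l ∨ c ∧ j ∧ l ∨ c ∧ j ∧ l ∨ c ∧ l ∧ l, b ∨ b ∨ b ∧ b ∧ l ∧ l ∨ d(j) ∨ g(l, j, j) ∨ j, d(c) ∨ g(c, b, c) ∨ h(l, l, c)) ∨ h(g(l ∨ l, g(c, c, c), b ∧ j ∧ j ∧ l), g(h(b, l, b), c ∧ c ∧ l ∧ l, j ∧ l), g(h(b, l, j), b ∧ c, b ∧ b))

Answer: g(b ∧ c ∧ l ∨ c ∧ j ∧ l ∨ c ∧ j ∧ l ∨ c ∧ l ∧ l, b ∨ b ∨ b ∧ b ∧ l ∧ l ∨ d(j) ∨ g(l, j, j) ∨ j, d(c) ∨ g(c, b, c) ∨ h(l, l, c)) ∨ h(g(l ∨ l, g(c, c, c), b ∧ j ∧ j ∧ l), g(h(b, l, b), c ∧ c ∧ l ∧ l, j ∧ l), g(h(b, l, j), b ∧ c, b ∧ b))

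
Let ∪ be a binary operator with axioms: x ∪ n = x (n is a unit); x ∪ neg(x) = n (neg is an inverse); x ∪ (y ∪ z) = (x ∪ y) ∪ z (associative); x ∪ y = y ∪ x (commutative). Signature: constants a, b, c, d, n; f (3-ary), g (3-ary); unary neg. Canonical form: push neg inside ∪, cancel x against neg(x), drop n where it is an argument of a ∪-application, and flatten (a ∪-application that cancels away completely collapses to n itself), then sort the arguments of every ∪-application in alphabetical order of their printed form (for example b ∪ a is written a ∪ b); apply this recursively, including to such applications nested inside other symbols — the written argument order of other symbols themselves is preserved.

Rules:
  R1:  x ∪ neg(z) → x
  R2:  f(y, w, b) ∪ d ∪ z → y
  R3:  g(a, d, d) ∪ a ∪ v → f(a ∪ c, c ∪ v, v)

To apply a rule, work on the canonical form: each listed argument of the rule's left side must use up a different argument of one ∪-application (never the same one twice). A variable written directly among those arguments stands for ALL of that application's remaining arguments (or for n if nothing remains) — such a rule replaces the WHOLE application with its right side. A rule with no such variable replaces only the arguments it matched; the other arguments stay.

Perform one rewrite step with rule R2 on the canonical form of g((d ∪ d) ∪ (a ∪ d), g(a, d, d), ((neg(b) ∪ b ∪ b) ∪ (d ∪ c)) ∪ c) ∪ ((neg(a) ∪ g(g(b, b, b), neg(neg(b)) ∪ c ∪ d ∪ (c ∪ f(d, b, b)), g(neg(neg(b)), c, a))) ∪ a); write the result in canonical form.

Answer: g(a ∪ d ∪ d ∪ d, g(a, d, d), b ∪ c ∪ c ∪ d) ∪ g(g(b, b, b), d, g(b, c, a))

Derivation:
Canonical form:  g(a ∪ d ∪ d ∪ d, g(a, d, d), b ∪ c ∪ c ∪ d) ∪ g(g(b, b, b), b ∪ c ∪ c ∪ d ∪ f(d, b, b), g(b, c, a))
R2 matches:  uses d, f(d, b, b);  w := b, y := d, z := b ∪ c ∪ c
The extension variable absorbs all remaining arguments, so the whole application is rewritten.
Giving:  g(a ∪ d ∪ d ∪ d, g(a, d, d), b ∪ c ∪ c ∪ d) ∪ g(g(b, b, b), d, g(b, c, a))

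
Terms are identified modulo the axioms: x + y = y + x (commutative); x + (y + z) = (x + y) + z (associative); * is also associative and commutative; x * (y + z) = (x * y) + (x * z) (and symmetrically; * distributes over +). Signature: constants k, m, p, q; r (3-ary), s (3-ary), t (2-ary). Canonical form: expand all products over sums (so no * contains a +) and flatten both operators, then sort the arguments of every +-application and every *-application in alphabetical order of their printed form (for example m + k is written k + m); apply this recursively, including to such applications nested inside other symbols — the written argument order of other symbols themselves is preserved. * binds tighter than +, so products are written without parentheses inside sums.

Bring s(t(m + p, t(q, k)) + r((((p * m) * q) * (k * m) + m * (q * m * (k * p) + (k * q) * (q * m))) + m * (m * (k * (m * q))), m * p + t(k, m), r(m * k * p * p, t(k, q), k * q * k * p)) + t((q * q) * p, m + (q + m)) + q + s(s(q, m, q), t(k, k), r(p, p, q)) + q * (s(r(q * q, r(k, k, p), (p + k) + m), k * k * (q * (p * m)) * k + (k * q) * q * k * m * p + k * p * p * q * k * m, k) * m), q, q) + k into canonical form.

Answer: k + s(m * q * s(r(q * q, r(k, k, p), k + m + p), k * k * k * m * p * q + k * k * m * p * p * q + k * k * m * p * q * q, k) + q + r(k * m * m * m * q + k * m * m * p * q + k * m * m * p * q + k * m * m * q * q, m * p + t(k, m), r(k * m * p * p, t(k, q), k * k * p * q)) + s(s(q, m, q), t(k, k), r(p, p, q)) + t(m + p, t(q, k)) + t(p * q * q, m + m + q), q, q)

Derivation:
Expand products over sums:  s(m * q * s(r(q * q, r(k, k, p), k + m + p), k * k * k * m * p * q + k * k * m * p * p * q + k * k * m * p * q * q, k) + q + r(k * m * m * m * q + k * m * m * p * q + k * m * m * p * q + k * m * m * q * q, m * p + t(k, m), r(k * m * p * p, t(k, q), k * k * p * q)) + s(s(q, m, q), t(k, k), r(p, p, q)) + t(m + p, t(q, k)) + t(p * q * q, m + m + q), q, q) + k
Order the arguments:  k + s(m * q * s(r(q * q, r(k, k, p), k + m + p), k * k * k * m * p * q + k * k * m * p * p * q + k * k * m * p * q * q, k) + q + r(k * m * m * m * q + k * m * m * p * q + k * m * m * p * q + k * m * m * q * q, m * p + t(k, m), r(k * m * p * p, t(k, q), k * k * p * q)) + s(s(q, m, q), t(k, k), r(p, p, q)) + t(m + p, t(q, k)) + t(p * q * q, m + m + q), q, q)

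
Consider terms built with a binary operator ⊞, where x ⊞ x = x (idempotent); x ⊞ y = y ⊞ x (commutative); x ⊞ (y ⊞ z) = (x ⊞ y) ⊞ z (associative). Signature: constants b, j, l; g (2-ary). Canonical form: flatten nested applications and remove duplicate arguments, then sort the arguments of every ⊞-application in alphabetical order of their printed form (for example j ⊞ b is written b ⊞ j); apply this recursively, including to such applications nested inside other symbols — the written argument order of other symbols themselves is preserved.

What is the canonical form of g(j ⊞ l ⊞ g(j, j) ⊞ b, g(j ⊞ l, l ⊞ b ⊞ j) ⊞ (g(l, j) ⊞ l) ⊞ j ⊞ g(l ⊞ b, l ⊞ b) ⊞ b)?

Answer: g(b ⊞ g(j, j) ⊞ j ⊞ l, b ⊞ g(b ⊞ l, b ⊞ l) ⊞ g(j ⊞ l, b ⊞ j ⊞ l) ⊞ g(l, j) ⊞ j ⊞ l)

Derivation:
Descend into:  g(j ⊞ l, l ⊞ b ⊞ j) ⊞ (g(l, j) ⊞ l) ⊞ j ⊞ g(l ⊞ b, l ⊞ b) ⊞ b
Un-nest:  g(j ⊞ l, l ⊞ b ⊞ j) ⊞ g(l, j) ⊞ l ⊞ j ⊞ g(l ⊞ b, l ⊞ b) ⊞ b
Inside:  g(j ⊞ l, l ⊞ b ⊞ j)  →  g(j ⊞ l, b ⊞ j ⊞ l)
Simplify inside:  g(l ⊞ b, l ⊞ b)  →  g(b ⊞ l, b ⊞ l)
Order the arguments:  b ⊞ g(b ⊞ l, b ⊞ l) ⊞ g(j ⊞ l, b ⊞ j ⊞ l) ⊞ g(l, j) ⊞ j ⊞ l
Put back:  g(b ⊞ g(j, j) ⊞ j ⊞ l, b ⊞ g(b ⊞ l, b ⊞ l) ⊞ g(j ⊞ l, b ⊞ j ⊞ l) ⊞ g(l, j) ⊞ j ⊞ l)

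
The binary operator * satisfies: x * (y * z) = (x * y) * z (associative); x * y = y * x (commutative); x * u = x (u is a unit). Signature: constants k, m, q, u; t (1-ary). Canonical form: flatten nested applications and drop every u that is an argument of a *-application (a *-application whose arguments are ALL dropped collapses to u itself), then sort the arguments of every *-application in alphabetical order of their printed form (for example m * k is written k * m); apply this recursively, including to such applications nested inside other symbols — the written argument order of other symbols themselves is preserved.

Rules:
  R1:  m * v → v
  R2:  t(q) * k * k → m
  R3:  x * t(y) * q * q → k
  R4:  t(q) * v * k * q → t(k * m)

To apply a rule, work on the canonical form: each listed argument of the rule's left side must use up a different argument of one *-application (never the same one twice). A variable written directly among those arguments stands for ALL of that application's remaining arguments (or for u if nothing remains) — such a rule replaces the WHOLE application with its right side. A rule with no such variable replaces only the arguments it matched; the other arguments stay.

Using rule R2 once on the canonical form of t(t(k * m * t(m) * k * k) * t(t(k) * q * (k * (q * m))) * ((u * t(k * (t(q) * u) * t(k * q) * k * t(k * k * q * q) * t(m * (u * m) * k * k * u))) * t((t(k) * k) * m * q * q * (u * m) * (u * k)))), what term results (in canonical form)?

Canonical form:  t(t(k * k * k * m * t(m)) * t(k * k * m * m * q * q * t(k)) * t(k * k * t(k * k * m * m) * t(k * k * q * q) * t(k * q) * t(q)) * t(k * m * q * q * t(k)))
R2 matches:  uses k, k, t(q)
Giving:  t(t(k * k * k * m * t(m)) * t(k * k * m * m * q * q * t(k)) * t(k * m * q * q * t(k)) * t(m * t(k * k * m * m) * t(k * k * q * q) * t(k * q)))

Answer: t(t(k * k * k * m * t(m)) * t(k * k * m * m * q * q * t(k)) * t(k * m * q * q * t(k)) * t(m * t(k * k * m * m) * t(k * k * q * q) * t(k * q)))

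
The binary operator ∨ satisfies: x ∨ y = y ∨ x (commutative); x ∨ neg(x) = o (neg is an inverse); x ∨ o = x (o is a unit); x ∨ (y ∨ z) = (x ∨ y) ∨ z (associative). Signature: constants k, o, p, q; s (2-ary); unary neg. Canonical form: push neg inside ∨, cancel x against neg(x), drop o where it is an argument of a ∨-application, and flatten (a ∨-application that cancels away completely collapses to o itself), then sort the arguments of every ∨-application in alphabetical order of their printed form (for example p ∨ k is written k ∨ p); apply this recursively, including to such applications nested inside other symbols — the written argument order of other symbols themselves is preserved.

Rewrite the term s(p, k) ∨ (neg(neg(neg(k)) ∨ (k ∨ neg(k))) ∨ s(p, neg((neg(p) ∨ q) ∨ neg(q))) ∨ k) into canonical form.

Push neg inside:  distribute neg over ∨ and collapse double neg
Cancel:  k cancels
Collect:  s(p, k) ∨ s(p, p)

Answer: s(p, k) ∨ s(p, p)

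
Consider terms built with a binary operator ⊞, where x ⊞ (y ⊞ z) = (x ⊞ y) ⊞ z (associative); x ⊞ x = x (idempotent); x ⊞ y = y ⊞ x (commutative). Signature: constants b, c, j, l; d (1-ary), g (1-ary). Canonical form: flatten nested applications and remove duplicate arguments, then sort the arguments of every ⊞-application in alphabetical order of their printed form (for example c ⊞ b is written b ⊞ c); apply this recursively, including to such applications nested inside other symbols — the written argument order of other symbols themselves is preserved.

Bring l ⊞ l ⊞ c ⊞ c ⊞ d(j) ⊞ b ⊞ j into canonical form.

Deduplicate:  drop duplicate l, c
Sort arguments:  b ⊞ c ⊞ d(j) ⊞ j ⊞ l

Answer: b ⊞ c ⊞ d(j) ⊞ j ⊞ l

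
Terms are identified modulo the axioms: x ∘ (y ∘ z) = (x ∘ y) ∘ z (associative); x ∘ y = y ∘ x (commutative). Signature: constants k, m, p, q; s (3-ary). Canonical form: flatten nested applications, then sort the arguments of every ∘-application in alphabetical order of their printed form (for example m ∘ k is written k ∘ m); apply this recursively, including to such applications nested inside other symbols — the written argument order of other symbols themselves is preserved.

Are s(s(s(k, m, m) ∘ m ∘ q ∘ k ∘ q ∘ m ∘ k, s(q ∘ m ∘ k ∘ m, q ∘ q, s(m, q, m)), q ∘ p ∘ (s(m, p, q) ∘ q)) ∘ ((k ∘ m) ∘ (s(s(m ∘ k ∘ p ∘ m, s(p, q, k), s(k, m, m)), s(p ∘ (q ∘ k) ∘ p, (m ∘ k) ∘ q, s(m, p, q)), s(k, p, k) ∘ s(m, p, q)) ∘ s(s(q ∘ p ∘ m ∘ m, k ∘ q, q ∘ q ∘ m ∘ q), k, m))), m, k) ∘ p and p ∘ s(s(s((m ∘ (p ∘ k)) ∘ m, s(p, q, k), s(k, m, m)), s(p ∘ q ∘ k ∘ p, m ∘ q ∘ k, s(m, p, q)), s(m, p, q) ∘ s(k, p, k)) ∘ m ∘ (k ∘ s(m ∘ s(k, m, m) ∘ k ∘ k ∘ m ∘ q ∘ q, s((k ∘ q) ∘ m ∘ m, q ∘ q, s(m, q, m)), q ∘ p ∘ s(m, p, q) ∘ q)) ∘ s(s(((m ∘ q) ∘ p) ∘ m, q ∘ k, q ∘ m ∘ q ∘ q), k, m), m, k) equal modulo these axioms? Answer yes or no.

Left:  s(s(s(k, m, m) ∘ m ∘ q ∘ k ∘ q ∘ m ∘ k, s(q ∘ m ∘ k ∘ m, q ∘ q, s(m, q, m)), q ∘ p ∘ (s(m, p, q) ∘ q)) ∘ ((k ∘ m) ∘ (s(s(m ∘ k ∘ p ∘ m, s(p, q, k), s(k, m, m)), s(p ∘ (q ∘ k) ∘ p, (m ∘ k) ∘ q, s(m, p, q)), s(k, p, k) ∘ s(m, p, q)) ∘ s(s(q ∘ p ∘ m ∘ m, k ∘ q, q ∘ q ∘ m ∘ q), k, m))), m, k) ∘ p
  Inside:  s(s(s(k, m, m) ∘ m ∘ q ∘ k ∘ q ∘ m ∘ k, s(q ∘ m ∘ k ∘ m, q ∘ q, s(m, q, m)), q ∘ p ∘ (s(m, p, q) ∘ q)) ∘ ((k ∘ m) ∘ (s(s(m ∘ k ∘ p ∘ m, s(p, q, k), s(k, m, m)), s(p ∘ (q ∘ k) ∘ p, (m ∘ k) ∘ q, s(m, p, q)), s(k, p, k) ∘ s(m, p, q)) ∘ s(s(q ∘ p ∘ m ∘ m, k ∘ q, q ∘ q ∘ m ∘ q), k, m))), m, k)  →  s(k ∘ m ∘ s(k ∘ k ∘ m ∘ m ∘ q ∘ q ∘ s(k, m, m), s(k ∘ m ∘ m ∘ q, q ∘ q, s(m, q, m)), p ∘ q ∘ q ∘ s(m, p, q)) ∘ s(s(k ∘ m ∘ m ∘ p, s(p, q, k), s(k, m, m)), s(k ∘ p ∘ p ∘ q, k ∘ m ∘ q, s(m, p, q)), s(k, p, k) ∘ s(m, p, q)) ∘ s(s(m ∘ m ∘ p ∘ q, k ∘ q, m ∘ q ∘ q ∘ q), k, m), m, k)
  Sort arguments:  p ∘ s(k ∘ m ∘ s(k ∘ k ∘ m ∘ m ∘ q ∘ q ∘ s(k, m, m), s(k ∘ m ∘ m ∘ q, q ∘ q, s(m, q, m)), p ∘ q ∘ q ∘ s(m, p, q)) ∘ s(s(k ∘ m ∘ m ∘ p, s(p, q, k), s(k, m, m)), s(k ∘ p ∘ p ∘ q, k ∘ m ∘ q, s(m, p, q)), s(k, p, k) ∘ s(m, p, q)) ∘ s(s(m ∘ m ∘ p ∘ q, k ∘ q, m ∘ q ∘ q ∘ q), k, m), m, k)
Right:  p ∘ s(s(s((m ∘ (p ∘ k)) ∘ m, s(p, q, k), s(k, m, m)), s(p ∘ q ∘ k ∘ p, m ∘ q ∘ k, s(m, p, q)), s(m, p, q) ∘ s(k, p, k)) ∘ m ∘ (k ∘ s(m ∘ s(k, m, m) ∘ k ∘ k ∘ m ∘ q ∘ q, s((k ∘ q) ∘ m ∘ m, q ∘ q, s(m, q, m)), q ∘ p ∘ s(m, p, q) ∘ q)) ∘ s(s(((m ∘ q) ∘ p) ∘ m, q ∘ k, q ∘ m ∘ q ∘ q), k, m), m, k)
  Simplify inside:  s(s(s((m ∘ (p ∘ k)) ∘ m, s(p, q, k), s(k, m, m)), s(p ∘ q ∘ k ∘ p, m ∘ q ∘ k, s(m, p, q)), s(m, p, q) ∘ s(k, p, k)) ∘ m ∘ (k ∘ s(m ∘ s(k, m, m) ∘ k ∘ k ∘ m ∘ q ∘ q, s((k ∘ q) ∘ m ∘ m, q ∘ q, s(m, q, m)), q ∘ p ∘ s(m, p, q) ∘ q)) ∘ s(s(((m ∘ q) ∘ p) ∘ m, q ∘ k, q ∘ m ∘ q ∘ q), k, m), m, k)  →  s(k ∘ m ∘ s(k ∘ k ∘ m ∘ m ∘ q ∘ q ∘ s(k, m, m), s(k ∘ m ∘ m ∘ q, q ∘ q, s(m, q, m)), p ∘ q ∘ q ∘ s(m, p, q)) ∘ s(s(k ∘ m ∘ m ∘ p, s(p, q, k), s(k, m, m)), s(k ∘ p ∘ p ∘ q, k ∘ m ∘ q, s(m, p, q)), s(k, p, k) ∘ s(m, p, q)) ∘ s(s(m ∘ m ∘ p ∘ q, k ∘ q, m ∘ q ∘ q ∘ q), k, m), m, k)
  Sort arguments:  p ∘ s(k ∘ m ∘ s(k ∘ k ∘ m ∘ m ∘ q ∘ q ∘ s(k, m, m), s(k ∘ m ∘ m ∘ q, q ∘ q, s(m, q, m)), p ∘ q ∘ q ∘ s(m, p, q)) ∘ s(s(k ∘ m ∘ m ∘ p, s(p, q, k), s(k, m, m)), s(k ∘ p ∘ p ∘ q, k ∘ m ∘ q, s(m, p, q)), s(k, p, k) ∘ s(m, p, q)) ∘ s(s(m ∘ m ∘ p ∘ q, k ∘ q, m ∘ q ∘ q ∘ q), k, m), m, k)

Answer: yes — both canonical forms are p ∘ s(k ∘ m ∘ s(k ∘ k ∘ m ∘ m ∘ q ∘ q ∘ s(k, m, m), s(k ∘ m ∘ m ∘ q, q ∘ q, s(m, q, m)), p ∘ q ∘ q ∘ s(m, p, q)) ∘ s(s(k ∘ m ∘ m ∘ p, s(p, q, k), s(k, m, m)), s(k ∘ p ∘ p ∘ q, k ∘ m ∘ q, s(m, p, q)), s(k, p, k) ∘ s(m, p, q)) ∘ s(s(m ∘ m ∘ p ∘ q, k ∘ q, m ∘ q ∘ q ∘ q), k, m), m, k)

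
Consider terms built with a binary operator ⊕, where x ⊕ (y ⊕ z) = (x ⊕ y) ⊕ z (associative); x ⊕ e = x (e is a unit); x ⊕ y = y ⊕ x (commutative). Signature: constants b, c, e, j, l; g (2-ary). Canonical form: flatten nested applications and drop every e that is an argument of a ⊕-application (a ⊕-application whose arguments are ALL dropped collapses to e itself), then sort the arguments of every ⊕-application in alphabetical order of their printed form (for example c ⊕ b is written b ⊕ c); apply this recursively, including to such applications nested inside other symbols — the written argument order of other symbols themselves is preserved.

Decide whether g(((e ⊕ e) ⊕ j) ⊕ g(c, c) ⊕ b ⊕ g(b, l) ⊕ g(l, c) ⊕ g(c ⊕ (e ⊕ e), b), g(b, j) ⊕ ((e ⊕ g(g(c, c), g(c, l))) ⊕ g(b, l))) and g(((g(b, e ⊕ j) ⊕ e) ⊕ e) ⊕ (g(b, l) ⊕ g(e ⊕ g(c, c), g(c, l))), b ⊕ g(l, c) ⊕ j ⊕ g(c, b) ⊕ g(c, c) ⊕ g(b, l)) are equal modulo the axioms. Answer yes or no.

Left:  g(((e ⊕ e) ⊕ j) ⊕ g(c, c) ⊕ b ⊕ g(b, l) ⊕ g(l, c) ⊕ g(c ⊕ (e ⊕ e), b), g(b, j) ⊕ ((e ⊕ g(g(c, c), g(c, l))) ⊕ g(b, l)))
  Descend into:  ((e ⊕ e) ⊕ j) ⊕ g(c, c) ⊕ b ⊕ g(b, l) ⊕ g(l, c) ⊕ g(c ⊕ (e ⊕ e), b)
  Flatten:  e ⊕ e ⊕ j ⊕ g(c, c) ⊕ b ⊕ g(b, l) ⊕ g(l, c) ⊕ g(c ⊕ (e ⊕ e), b)
  Simplify inside:  g(c ⊕ (e ⊕ e), b)  →  g(c, b)
  Units out:  drop e (×2)
  Sort:  b ⊕ g(b, l) ⊕ g(c, b) ⊕ g(c, c) ⊕ g(l, c) ⊕ j
  Put back:  g(b ⊕ g(b, l) ⊕ g(c, b) ⊕ g(c, c) ⊕ g(l, c) ⊕ j, g(b, j) ⊕ g(b, l) ⊕ g(g(c, c), g(c, l)))
Right:  g(((g(b, e ⊕ j) ⊕ e) ⊕ e) ⊕ (g(b, l) ⊕ g(e ⊕ g(c, c), g(c, l))), b ⊕ g(l, c) ⊕ j ⊕ g(c, b) ⊕ g(c, c) ⊕ g(b, l))
  Descend into:  ((g(b, e ⊕ j) ⊕ e) ⊕ e) ⊕ (g(b, l) ⊕ g(e ⊕ g(c, c), g(c, l)))
  Merge nested applications:  g(b, e ⊕ j) ⊕ e ⊕ e ⊕ g(b, l) ⊕ g(e ⊕ g(c, c), g(c, l))
  Inside:  g(b, e ⊕ j)  →  g(b, j)
  Canonicalize subterm:  g(e ⊕ g(c, c), g(c, l))  →  g(g(c, c), g(c, l))
  Unit:  drop e (×2)
  Order the arguments:  g(b, j) ⊕ g(b, l) ⊕ g(g(c, c), g(c, l))
  Rebuild:  g(g(b, j) ⊕ g(b, l) ⊕ g(g(c, c), g(c, l)), b ⊕ g(b, l) ⊕ g(c, b) ⊕ g(c, c) ⊕ g(l, c) ⊕ j)

Answer: no — g(b ⊕ g(b, l) ⊕ g(c, b) ⊕ g(c, c) ⊕ g(l, c) ⊕ j, g(b, j) ⊕ g(b, l) ⊕ g(g(c, c), g(c, l))) vs g(g(b, j) ⊕ g(b, l) ⊕ g(g(c, c), g(c, l)), b ⊕ g(b, l) ⊕ g(c, b) ⊕ g(c, c) ⊕ g(l, c) ⊕ j)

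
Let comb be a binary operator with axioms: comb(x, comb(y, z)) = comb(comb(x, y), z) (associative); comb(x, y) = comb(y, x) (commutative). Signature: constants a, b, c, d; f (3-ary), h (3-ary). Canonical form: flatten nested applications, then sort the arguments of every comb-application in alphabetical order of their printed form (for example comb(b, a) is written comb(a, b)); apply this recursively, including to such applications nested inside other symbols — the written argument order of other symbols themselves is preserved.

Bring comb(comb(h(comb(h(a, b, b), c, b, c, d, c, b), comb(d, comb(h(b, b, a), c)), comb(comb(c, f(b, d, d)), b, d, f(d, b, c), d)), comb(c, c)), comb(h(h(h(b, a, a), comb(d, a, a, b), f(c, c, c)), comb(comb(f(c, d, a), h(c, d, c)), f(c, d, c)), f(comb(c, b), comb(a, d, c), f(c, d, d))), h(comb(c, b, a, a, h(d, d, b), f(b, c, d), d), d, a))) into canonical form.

Un-nest:  comb(h(comb(h(a, b, b), c, b, c, d, c, b), comb(d, comb(h(b, b, a), c)), comb(comb(c, f(b, d, d)), b, d, f(d, b, c), d)), c, c, h(h(h(b, a, a), comb(d, a, a, b), f(c, c, c)), comb(comb(f(c, d, a), h(c, d, c)), f(c, d, c)), f(comb(c, b), comb(a, d, c), f(c, d, d))), h(comb(c, b, a, a, h(d, d, b), f(b, c, d), d), d, a))
Canonicalize subterm:  h(comb(h(a, b, b), c, b, c, d, c, b), comb(d, comb(h(b, b, a), c)), comb(comb(c, f(b, d, d)), b, d, f(d, b, c), d))  →  h(comb(b, b, c, c, c, d, h(a, b, b)), comb(c, d, h(b, b, a)), comb(b, c, d, d, f(b, d, d), f(d, b, c)))
Simplify inside:  h(h(h(b, a, a), comb(d, a, a, b), f(c, c, c)), comb(comb(f(c, d, a), h(c, d, c)), f(c, d, c)), f(comb(c, b), comb(a, d, c), f(c, d, d)))  →  h(h(h(b, a, a), comb(a, a, b, d), f(c, c, c)), comb(f(c, d, a), f(c, d, c), h(c, d, c)), f(comb(b, c), comb(a, c, d), f(c, d, d)))
Simplify inside:  h(comb(c, b, a, a, h(d, d, b), f(b, c, d), d), d, a)  →  h(comb(a, a, b, c, d, f(b, c, d), h(d, d, b)), d, a)
Sort:  comb(c, c, h(comb(a, a, b, c, d, f(b, c, d), h(d, d, b)), d, a), h(comb(b, b, c, c, c, d, h(a, b, b)), comb(c, d, h(b, b, a)), comb(b, c, d, d, f(b, d, d), f(d, b, c))), h(h(h(b, a, a), comb(a, a, b, d), f(c, c, c)), comb(f(c, d, a), f(c, d, c), h(c, d, c)), f(comb(b, c), comb(a, c, d), f(c, d, d))))

Answer: comb(c, c, h(comb(a, a, b, c, d, f(b, c, d), h(d, d, b)), d, a), h(comb(b, b, c, c, c, d, h(a, b, b)), comb(c, d, h(b, b, a)), comb(b, c, d, d, f(b, d, d), f(d, b, c))), h(h(h(b, a, a), comb(a, a, b, d), f(c, c, c)), comb(f(c, d, a), f(c, d, c), h(c, d, c)), f(comb(b, c), comb(a, c, d), f(c, d, d))))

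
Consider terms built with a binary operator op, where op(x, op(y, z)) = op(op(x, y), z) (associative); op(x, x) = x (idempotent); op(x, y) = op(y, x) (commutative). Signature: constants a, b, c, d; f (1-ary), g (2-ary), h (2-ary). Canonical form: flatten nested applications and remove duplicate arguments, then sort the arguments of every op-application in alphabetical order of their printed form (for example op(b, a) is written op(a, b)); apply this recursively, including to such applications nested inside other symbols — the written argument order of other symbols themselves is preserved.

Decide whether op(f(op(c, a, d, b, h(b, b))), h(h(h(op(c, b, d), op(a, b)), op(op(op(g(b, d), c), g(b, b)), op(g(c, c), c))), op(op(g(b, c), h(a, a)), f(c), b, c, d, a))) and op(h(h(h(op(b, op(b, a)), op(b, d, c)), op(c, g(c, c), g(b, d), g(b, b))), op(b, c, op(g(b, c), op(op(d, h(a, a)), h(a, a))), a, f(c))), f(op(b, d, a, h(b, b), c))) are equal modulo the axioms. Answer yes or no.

Answer: no — op(f(op(a, b, c, d, h(b, b))), h(h(h(op(b, c, d), op(a, b)), op(c, g(b, b), g(b, d), g(c, c))), op(a, b, c, d, f(c), g(b, c), h(a, a)))) vs op(f(op(a, b, c, d, h(b, b))), h(h(h(op(a, b), op(b, c, d)), op(c, g(b, b), g(b, d), g(c, c))), op(a, b, c, d, f(c), g(b, c), h(a, a))))

Derivation:
Left:  op(f(op(c, a, d, b, h(b, b))), h(h(h(op(c, b, d), op(a, b)), op(op(op(g(b, d), c), g(b, b)), op(g(c, c), c))), op(op(g(b, c), h(a, a)), f(c), b, c, d, a)))
  Simplify inside:  f(op(c, a, d, b, h(b, b)))  →  f(op(a, b, c, d, h(b, b)))
  Simplify inside:  h(h(h(op(c, b, d), op(a, b)), op(op(op(g(b, d), c), g(b, b)), op(g(c, c), c))), op(op(g(b, c), h(a, a)), f(c), b, c, d, a))  →  h(h(h(op(b, c, d), op(a, b)), op(c, g(b, b), g(b, d), g(c, c))), op(a, b, c, d, f(c), g(b, c), h(a, a)))
  Order the arguments:  op(f(op(a, b, c, d, h(b, b))), h(h(h(op(b, c, d), op(a, b)), op(c, g(b, b), g(b, d), g(c, c))), op(a, b, c, d, f(c), g(b, c), h(a, a))))
Right:  op(h(h(h(op(b, op(b, a)), op(b, d, c)), op(c, g(c, c), g(b, d), g(b, b))), op(b, c, op(g(b, c), op(op(d, h(a, a)), h(a, a))), a, f(c))), f(op(b, d, a, h(b, b), c)))
  Inside:  h(h(h(op(b, op(b, a)), op(b, d, c)), op(c, g(c, c), g(b, d), g(b, b))), op(b, c, op(g(b, c), op(op(d, h(a, a)), h(a, a))), a, f(c)))  →  h(h(h(op(a, b), op(b, c, d)), op(c, g(b, b), g(b, d), g(c, c))), op(a, b, c, d, f(c), g(b, c), h(a, a)))
  Simplify inside:  f(op(b, d, a, h(b, b), c))  →  f(op(a, b, c, d, h(b, b)))
  Order the arguments:  op(f(op(a, b, c, d, h(b, b))), h(h(h(op(a, b), op(b, c, d)), op(c, g(b, b), g(b, d), g(c, c))), op(a, b, c, d, f(c), g(b, c), h(a, a))))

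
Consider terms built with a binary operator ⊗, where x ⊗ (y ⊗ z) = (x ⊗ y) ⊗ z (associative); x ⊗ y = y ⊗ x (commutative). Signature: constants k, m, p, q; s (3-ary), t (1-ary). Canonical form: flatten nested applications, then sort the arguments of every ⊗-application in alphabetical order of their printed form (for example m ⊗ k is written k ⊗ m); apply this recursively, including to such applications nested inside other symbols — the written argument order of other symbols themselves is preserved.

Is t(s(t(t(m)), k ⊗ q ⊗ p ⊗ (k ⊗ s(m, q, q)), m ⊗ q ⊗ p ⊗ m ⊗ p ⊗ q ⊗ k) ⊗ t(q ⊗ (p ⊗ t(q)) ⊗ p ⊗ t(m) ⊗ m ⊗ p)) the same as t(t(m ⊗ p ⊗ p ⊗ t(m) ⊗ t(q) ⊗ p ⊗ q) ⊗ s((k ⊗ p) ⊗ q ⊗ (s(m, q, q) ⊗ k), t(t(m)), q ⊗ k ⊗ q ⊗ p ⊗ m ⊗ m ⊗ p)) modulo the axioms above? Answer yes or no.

Answer: no — t(s(t(t(m)), k ⊗ k ⊗ p ⊗ q ⊗ s(m, q, q), k ⊗ m ⊗ m ⊗ p ⊗ p ⊗ q ⊗ q) ⊗ t(m ⊗ p ⊗ p ⊗ p ⊗ q ⊗ t(m) ⊗ t(q))) vs t(s(k ⊗ k ⊗ p ⊗ q ⊗ s(m, q, q), t(t(m)), k ⊗ m ⊗ m ⊗ p ⊗ p ⊗ q ⊗ q) ⊗ t(m ⊗ p ⊗ p ⊗ p ⊗ q ⊗ t(m) ⊗ t(q)))

Derivation:
Left:  t(s(t(t(m)), k ⊗ q ⊗ p ⊗ (k ⊗ s(m, q, q)), m ⊗ q ⊗ p ⊗ m ⊗ p ⊗ q ⊗ k) ⊗ t(q ⊗ (p ⊗ t(q)) ⊗ p ⊗ t(m) ⊗ m ⊗ p))
  Descend into:  s(t(t(m)), k ⊗ q ⊗ p ⊗ (k ⊗ s(m, q, q)), m ⊗ q ⊗ p ⊗ m ⊗ p ⊗ q ⊗ k) ⊗ t(q ⊗ (p ⊗ t(q)) ⊗ p ⊗ t(m) ⊗ m ⊗ p)
  Inside:  s(t(t(m)), k ⊗ q ⊗ p ⊗ (k ⊗ s(m, q, q)), m ⊗ q ⊗ p ⊗ m ⊗ p ⊗ q ⊗ k)  →  s(t(t(m)), k ⊗ k ⊗ p ⊗ q ⊗ s(m, q, q), k ⊗ m ⊗ m ⊗ p ⊗ p ⊗ q ⊗ q)
  Simplify inside:  t(q ⊗ (p ⊗ t(q)) ⊗ p ⊗ t(m) ⊗ m ⊗ p)  →  t(m ⊗ p ⊗ p ⊗ p ⊗ q ⊗ t(m) ⊗ t(q))
  Order the arguments:  s(t(t(m)), k ⊗ k ⊗ p ⊗ q ⊗ s(m, q, q), k ⊗ m ⊗ m ⊗ p ⊗ p ⊗ q ⊗ q) ⊗ t(m ⊗ p ⊗ p ⊗ p ⊗ q ⊗ t(m) ⊗ t(q))
  Rebuild:  t(s(t(t(m)), k ⊗ k ⊗ p ⊗ q ⊗ s(m, q, q), k ⊗ m ⊗ m ⊗ p ⊗ p ⊗ q ⊗ q) ⊗ t(m ⊗ p ⊗ p ⊗ p ⊗ q ⊗ t(m) ⊗ t(q)))
Right:  t(t(m ⊗ p ⊗ p ⊗ t(m) ⊗ t(q) ⊗ p ⊗ q) ⊗ s((k ⊗ p) ⊗ q ⊗ (s(m, q, q) ⊗ k), t(t(m)), q ⊗ k ⊗ q ⊗ p ⊗ m ⊗ m ⊗ p))
  Focus inside:  t(m ⊗ p ⊗ p ⊗ t(m) ⊗ t(q) ⊗ p ⊗ q) ⊗ s((k ⊗ p) ⊗ q ⊗ (s(m, q, q) ⊗ k), t(t(m)), q ⊗ k ⊗ q ⊗ p ⊗ m ⊗ m ⊗ p)
  Simplify inside:  t(m ⊗ p ⊗ p ⊗ t(m) ⊗ t(q) ⊗ p ⊗ q)  →  t(m ⊗ p ⊗ p ⊗ p ⊗ q ⊗ t(m) ⊗ t(q))
  Canonicalize subterm:  s((k ⊗ p) ⊗ q ⊗ (s(m, q, q) ⊗ k), t(t(m)), q ⊗ k ⊗ q ⊗ p ⊗ m ⊗ m ⊗ p)  →  s(k ⊗ k ⊗ p ⊗ q ⊗ s(m, q, q), t(t(m)), k ⊗ m ⊗ m ⊗ p ⊗ p ⊗ q ⊗ q)
  Sort:  s(k ⊗ k ⊗ p ⊗ q ⊗ s(m, q, q), t(t(m)), k ⊗ m ⊗ m ⊗ p ⊗ p ⊗ q ⊗ q) ⊗ t(m ⊗ p ⊗ p ⊗ p ⊗ q ⊗ t(m) ⊗ t(q))
  Rebuild:  t(s(k ⊗ k ⊗ p ⊗ q ⊗ s(m, q, q), t(t(m)), k ⊗ m ⊗ m ⊗ p ⊗ p ⊗ q ⊗ q) ⊗ t(m ⊗ p ⊗ p ⊗ p ⊗ q ⊗ t(m) ⊗ t(q)))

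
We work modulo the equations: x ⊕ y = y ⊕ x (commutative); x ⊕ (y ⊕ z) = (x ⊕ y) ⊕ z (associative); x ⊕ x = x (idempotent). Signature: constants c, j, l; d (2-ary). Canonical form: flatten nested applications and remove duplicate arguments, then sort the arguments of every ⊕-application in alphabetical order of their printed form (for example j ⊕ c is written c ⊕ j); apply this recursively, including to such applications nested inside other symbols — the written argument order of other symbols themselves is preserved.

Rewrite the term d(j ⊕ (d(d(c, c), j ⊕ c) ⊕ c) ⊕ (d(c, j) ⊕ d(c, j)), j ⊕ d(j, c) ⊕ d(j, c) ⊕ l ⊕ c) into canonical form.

Answer: d(c ⊕ d(c, j) ⊕ d(d(c, c), c ⊕ j) ⊕ j, c ⊕ d(j, c) ⊕ j ⊕ l)

Derivation:
Focus inside:  j ⊕ (d(d(c, c), j ⊕ c) ⊕ c) ⊕ (d(c, j) ⊕ d(c, j))
Un-nest:  j ⊕ d(d(c, c), j ⊕ c) ⊕ c ⊕ d(c, j) ⊕ d(c, j)
Simplify inside:  d(d(c, c), j ⊕ c)  →  d(d(c, c), c ⊕ j)
Deduplicate:  drop duplicate d(c, j)
Order the arguments:  c ⊕ d(c, j) ⊕ d(d(c, c), c ⊕ j) ⊕ j
Reassemble:  d(c ⊕ d(c, j) ⊕ d(d(c, c), c ⊕ j) ⊕ j, c ⊕ d(j, c) ⊕ j ⊕ l)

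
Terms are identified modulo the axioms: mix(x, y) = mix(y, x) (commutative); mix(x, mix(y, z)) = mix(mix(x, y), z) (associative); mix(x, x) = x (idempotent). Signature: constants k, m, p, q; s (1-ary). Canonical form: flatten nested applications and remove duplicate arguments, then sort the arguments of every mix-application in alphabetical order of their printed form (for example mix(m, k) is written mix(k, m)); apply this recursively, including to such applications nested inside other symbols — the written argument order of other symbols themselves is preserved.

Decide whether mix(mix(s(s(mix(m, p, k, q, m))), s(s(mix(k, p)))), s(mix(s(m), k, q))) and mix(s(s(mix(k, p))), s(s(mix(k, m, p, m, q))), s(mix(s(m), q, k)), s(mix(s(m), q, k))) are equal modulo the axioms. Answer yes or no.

Answer: yes — both canonical forms are mix(s(mix(k, q, s(m))), s(s(mix(k, m, p, q))), s(s(mix(k, p))))

Derivation:
Left:  mix(mix(s(s(mix(m, p, k, q, m))), s(s(mix(k, p)))), s(mix(s(m), k, q)))
  Merge nested applications:  mix(s(s(mix(m, p, k, q, m))), s(s(mix(k, p))), s(mix(s(m), k, q)))
  Canonicalize subterm:  s(s(mix(m, p, k, q, m)))  →  s(s(mix(k, m, p, q)))
  Inside:  s(mix(s(m), k, q))  →  s(mix(k, q, s(m)))
  Sort arguments:  mix(s(mix(k, q, s(m))), s(s(mix(k, m, p, q))), s(s(mix(k, p))))
Right:  mix(s(s(mix(k, p))), s(s(mix(k, m, p, m, q))), s(mix(s(m), q, k)), s(mix(s(m), q, k)))
  Inside:  s(s(mix(k, m, p, m, q)))  →  s(s(mix(k, m, p, q)))
  Simplify inside:  s(mix(s(m), q, k))  →  s(mix(k, q, s(m)))
  Canonicalize subterm:  s(mix(s(m), q, k))  →  s(mix(k, q, s(m)))
  Drop duplicates:  drop duplicate s(mix(k, q, s(m)))
  Sort arguments:  mix(s(mix(k, q, s(m))), s(s(mix(k, m, p, q))), s(s(mix(k, p))))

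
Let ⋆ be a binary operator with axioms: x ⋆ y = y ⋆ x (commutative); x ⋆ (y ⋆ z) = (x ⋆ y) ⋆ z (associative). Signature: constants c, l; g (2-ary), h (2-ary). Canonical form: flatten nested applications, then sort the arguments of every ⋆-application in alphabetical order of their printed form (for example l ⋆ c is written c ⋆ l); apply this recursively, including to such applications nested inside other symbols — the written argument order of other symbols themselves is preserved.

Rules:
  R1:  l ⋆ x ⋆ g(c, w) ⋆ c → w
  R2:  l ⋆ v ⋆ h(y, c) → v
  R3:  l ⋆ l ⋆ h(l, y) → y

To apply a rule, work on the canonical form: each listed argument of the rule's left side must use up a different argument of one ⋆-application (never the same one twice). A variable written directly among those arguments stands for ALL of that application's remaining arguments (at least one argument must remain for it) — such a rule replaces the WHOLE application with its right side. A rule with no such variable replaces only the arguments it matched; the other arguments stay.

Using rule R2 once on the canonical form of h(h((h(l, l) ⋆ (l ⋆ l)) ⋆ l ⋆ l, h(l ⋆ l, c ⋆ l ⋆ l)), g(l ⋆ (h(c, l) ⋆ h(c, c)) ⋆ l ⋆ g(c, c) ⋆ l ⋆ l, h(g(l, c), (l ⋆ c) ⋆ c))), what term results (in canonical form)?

Canonical form:  h(h(h(l, l) ⋆ l ⋆ l ⋆ l ⋆ l, h(l ⋆ l, c ⋆ l ⋆ l)), g(g(c, c) ⋆ h(c, c) ⋆ h(c, l) ⋆ l ⋆ l ⋆ l ⋆ l, h(g(l, c), c ⋆ c ⋆ l)))
Match R2:  consume h(c, c), l;  v := g(c, c) ⋆ h(c, l) ⋆ l ⋆ l ⋆ l, y := c
The extension variable absorbs all remaining arguments, so the whole application is rewritten.
New term:  h(h(h(l, l) ⋆ l ⋆ l ⋆ l ⋆ l, h(l ⋆ l, c ⋆ l ⋆ l)), g(g(c, c) ⋆ h(c, l) ⋆ l ⋆ l ⋆ l, h(g(l, c), c ⋆ c ⋆ l)))

Answer: h(h(h(l, l) ⋆ l ⋆ l ⋆ l ⋆ l, h(l ⋆ l, c ⋆ l ⋆ l)), g(g(c, c) ⋆ h(c, l) ⋆ l ⋆ l ⋆ l, h(g(l, c), c ⋆ c ⋆ l)))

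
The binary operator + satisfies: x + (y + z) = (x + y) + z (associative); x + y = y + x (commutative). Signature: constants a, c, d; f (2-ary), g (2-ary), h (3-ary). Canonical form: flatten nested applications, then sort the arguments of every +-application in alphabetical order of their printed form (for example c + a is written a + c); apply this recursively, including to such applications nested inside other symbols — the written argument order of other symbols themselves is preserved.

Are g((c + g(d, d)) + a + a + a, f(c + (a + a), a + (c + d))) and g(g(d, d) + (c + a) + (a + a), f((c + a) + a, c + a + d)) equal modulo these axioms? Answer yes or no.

Answer: yes — both canonical forms are g(a + a + a + c + g(d, d), f(a + a + c, a + c + d))

Derivation:
Left:  g((c + g(d, d)) + a + a + a, f(c + (a + a), a + (c + d)))
  Work inside:  (c + g(d, d)) + a + a + a
  Flatten:  c + g(d, d) + a + a + a
  Sort:  a + a + a + c + g(d, d)
  Rebuild:  g(a + a + a + c + g(d, d), f(a + a + c, a + c + d))
Right:  g(g(d, d) + (c + a) + (a + a), f((c + a) + a, c + a + d))
  Work inside:  g(d, d) + (c + a) + (a + a)
  Un-nest:  g(d, d) + c + a + a + a
  Sort arguments:  a + a + a + c + g(d, d)
  Rebuild:  g(a + a + a + c + g(d, d), f(a + a + c, a + c + d))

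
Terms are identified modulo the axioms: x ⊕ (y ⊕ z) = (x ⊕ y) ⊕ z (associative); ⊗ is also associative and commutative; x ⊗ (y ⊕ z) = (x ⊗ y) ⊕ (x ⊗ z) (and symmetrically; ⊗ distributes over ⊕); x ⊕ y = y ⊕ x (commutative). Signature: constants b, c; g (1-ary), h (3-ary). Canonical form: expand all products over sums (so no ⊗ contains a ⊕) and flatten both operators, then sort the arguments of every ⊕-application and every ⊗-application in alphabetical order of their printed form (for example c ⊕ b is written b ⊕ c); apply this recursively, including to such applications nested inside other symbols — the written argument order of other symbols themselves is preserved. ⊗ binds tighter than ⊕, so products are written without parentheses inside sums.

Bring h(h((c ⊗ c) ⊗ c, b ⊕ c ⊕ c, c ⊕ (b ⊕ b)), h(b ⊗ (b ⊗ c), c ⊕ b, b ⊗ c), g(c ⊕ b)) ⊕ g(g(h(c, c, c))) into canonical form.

Answer: g(g(h(c, c, c))) ⊕ h(h(c ⊗ c ⊗ c, b ⊕ c ⊕ c, b ⊕ b ⊕ c), h(b ⊗ b ⊗ c, b ⊕ c, b ⊗ c), g(b ⊕ c))

Derivation:
Flatten:  h(h(c ⊗ c ⊗ c, b ⊕ c ⊕ c, b ⊕ b ⊕ c), h(b ⊗ b ⊗ c, b ⊕ c, b ⊗ c), g(b ⊕ c)) ⊕ g(g(h(c, c, c)))
Sort arguments:  g(g(h(c, c, c))) ⊕ h(h(c ⊗ c ⊗ c, b ⊕ c ⊕ c, b ⊕ b ⊕ c), h(b ⊗ b ⊗ c, b ⊕ c, b ⊗ c), g(b ⊕ c))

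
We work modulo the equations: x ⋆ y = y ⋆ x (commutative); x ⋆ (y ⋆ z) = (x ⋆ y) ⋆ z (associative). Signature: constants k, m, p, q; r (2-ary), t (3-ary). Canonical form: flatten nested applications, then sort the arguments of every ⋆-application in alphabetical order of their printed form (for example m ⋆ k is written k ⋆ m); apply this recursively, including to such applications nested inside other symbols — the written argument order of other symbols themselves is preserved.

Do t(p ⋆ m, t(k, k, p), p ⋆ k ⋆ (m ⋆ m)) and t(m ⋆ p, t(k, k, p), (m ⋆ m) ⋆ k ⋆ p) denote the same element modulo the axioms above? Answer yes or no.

Left:  t(p ⋆ m, t(k, k, p), p ⋆ k ⋆ (m ⋆ m))
  Focus inside:  p ⋆ k ⋆ (m ⋆ m)
  Un-nest:  p ⋆ k ⋆ m ⋆ m
  Sort arguments:  k ⋆ m ⋆ m ⋆ p
  Rebuild:  t(m ⋆ p, t(k, k, p), k ⋆ m ⋆ m ⋆ p)
Right:  t(m ⋆ p, t(k, k, p), (m ⋆ m) ⋆ k ⋆ p)
  Focus inside:  (m ⋆ m) ⋆ k ⋆ p
  Merge nested applications:  m ⋆ m ⋆ k ⋆ p
  Order the arguments:  k ⋆ m ⋆ m ⋆ p
  Reassemble:  t(m ⋆ p, t(k, k, p), k ⋆ m ⋆ m ⋆ p)

Answer: yes — both canonical forms are t(m ⋆ p, t(k, k, p), k ⋆ m ⋆ m ⋆ p)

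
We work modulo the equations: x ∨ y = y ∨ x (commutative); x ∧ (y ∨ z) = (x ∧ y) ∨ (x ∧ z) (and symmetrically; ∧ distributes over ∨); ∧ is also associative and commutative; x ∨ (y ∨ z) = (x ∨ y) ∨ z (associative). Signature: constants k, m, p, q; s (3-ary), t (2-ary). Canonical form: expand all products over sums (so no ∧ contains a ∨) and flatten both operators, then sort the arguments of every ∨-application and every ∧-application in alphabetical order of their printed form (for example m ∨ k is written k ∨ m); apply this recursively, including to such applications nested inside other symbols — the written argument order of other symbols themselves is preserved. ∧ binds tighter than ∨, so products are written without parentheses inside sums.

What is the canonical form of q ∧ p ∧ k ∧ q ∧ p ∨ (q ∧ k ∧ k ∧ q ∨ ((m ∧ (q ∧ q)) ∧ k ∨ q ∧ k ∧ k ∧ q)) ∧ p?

Expand:  k ∧ p ∧ p ∧ q ∧ q ∨ k ∧ k ∧ p ∧ q ∧ q ∨ k ∧ m ∧ p ∧ q ∧ q ∨ k ∧ k ∧ p ∧ q ∧ q
Sort arguments:  k ∧ k ∧ p ∧ q ∧ q ∨ k ∧ k ∧ p ∧ q ∧ q ∨ k ∧ m ∧ p ∧ q ∧ q ∨ k ∧ p ∧ p ∧ q ∧ q

Answer: k ∧ k ∧ p ∧ q ∧ q ∨ k ∧ k ∧ p ∧ q ∧ q ∨ k ∧ m ∧ p ∧ q ∧ q ∨ k ∧ p ∧ p ∧ q ∧ q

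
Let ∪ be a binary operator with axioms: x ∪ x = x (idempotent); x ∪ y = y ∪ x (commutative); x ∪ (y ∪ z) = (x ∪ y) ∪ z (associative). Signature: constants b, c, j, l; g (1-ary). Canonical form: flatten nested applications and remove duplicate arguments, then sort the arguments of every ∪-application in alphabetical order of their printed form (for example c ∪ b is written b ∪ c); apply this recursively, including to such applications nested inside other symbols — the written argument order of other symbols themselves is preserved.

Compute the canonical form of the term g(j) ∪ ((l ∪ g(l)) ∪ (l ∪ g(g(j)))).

Answer: g(g(j)) ∪ g(j) ∪ g(l) ∪ l

Derivation:
Flatten:  g(j) ∪ l ∪ g(l) ∪ l ∪ g(g(j))
Deduplicate:  drop duplicate l
Order the arguments:  g(g(j)) ∪ g(j) ∪ g(l) ∪ l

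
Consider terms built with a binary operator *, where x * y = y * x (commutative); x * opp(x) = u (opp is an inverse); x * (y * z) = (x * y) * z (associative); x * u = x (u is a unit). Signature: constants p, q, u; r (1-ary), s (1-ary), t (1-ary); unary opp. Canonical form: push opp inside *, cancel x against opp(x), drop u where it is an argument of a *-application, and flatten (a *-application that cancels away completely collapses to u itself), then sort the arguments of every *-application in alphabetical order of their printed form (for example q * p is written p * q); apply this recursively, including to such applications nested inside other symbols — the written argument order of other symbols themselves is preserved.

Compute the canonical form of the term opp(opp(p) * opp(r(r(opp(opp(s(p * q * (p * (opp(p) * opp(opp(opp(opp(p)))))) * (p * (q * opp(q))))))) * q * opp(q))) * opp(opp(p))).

Push opp inside:  distribute opp over * and collapse double opp
Cancel inverse pairs:  p cancels
Combine occurrences:  r(r(s(p * p * p * q)))

Answer: r(r(s(p * p * p * q)))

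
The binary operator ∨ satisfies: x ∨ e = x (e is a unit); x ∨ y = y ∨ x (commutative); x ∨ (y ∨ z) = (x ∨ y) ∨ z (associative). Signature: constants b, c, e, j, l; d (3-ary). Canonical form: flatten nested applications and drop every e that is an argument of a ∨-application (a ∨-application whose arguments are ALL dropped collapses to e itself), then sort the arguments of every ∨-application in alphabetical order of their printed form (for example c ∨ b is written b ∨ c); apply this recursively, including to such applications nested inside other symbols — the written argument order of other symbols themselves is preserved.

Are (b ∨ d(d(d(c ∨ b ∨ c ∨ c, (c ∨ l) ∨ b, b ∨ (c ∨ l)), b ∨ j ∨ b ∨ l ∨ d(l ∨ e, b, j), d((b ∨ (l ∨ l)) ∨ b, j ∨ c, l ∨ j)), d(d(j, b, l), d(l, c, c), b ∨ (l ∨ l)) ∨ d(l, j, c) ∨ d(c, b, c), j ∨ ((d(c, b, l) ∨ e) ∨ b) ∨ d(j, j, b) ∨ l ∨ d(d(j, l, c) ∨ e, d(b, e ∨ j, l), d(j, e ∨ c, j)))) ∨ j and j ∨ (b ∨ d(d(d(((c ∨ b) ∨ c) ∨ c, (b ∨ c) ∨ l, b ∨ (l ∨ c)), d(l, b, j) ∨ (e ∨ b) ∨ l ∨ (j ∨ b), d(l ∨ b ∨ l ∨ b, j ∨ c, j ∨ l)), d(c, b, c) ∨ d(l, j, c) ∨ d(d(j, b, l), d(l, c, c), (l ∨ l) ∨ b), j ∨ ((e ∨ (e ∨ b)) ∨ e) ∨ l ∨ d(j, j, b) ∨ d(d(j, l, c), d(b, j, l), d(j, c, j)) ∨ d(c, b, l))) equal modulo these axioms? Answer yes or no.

Answer: yes — both canonical forms are b ∨ d(d(d(b ∨ c ∨ c ∨ c, b ∨ c ∨ l, b ∨ c ∨ l), b ∨ b ∨ d(l, b, j) ∨ j ∨ l, d(b ∨ b ∨ l ∨ l, c ∨ j, j ∨ l)), d(c, b, c) ∨ d(d(j, b, l), d(l, c, c), b ∨ l ∨ l) ∨ d(l, j, c), b ∨ d(c, b, l) ∨ d(d(j, l, c), d(b, j, l), d(j, c, j)) ∨ d(j, j, b) ∨ j ∨ l) ∨ j

Derivation:
Left:  (b ∨ d(d(d(c ∨ b ∨ c ∨ c, (c ∨ l) ∨ b, b ∨ (c ∨ l)), b ∨ j ∨ b ∨ l ∨ d(l ∨ e, b, j), d((b ∨ (l ∨ l)) ∨ b, j ∨ c, l ∨ j)), d(d(j, b, l), d(l, c, c), b ∨ (l ∨ l)) ∨ d(l, j, c) ∨ d(c, b, c), j ∨ ((d(c, b, l) ∨ e) ∨ b) ∨ d(j, j, b) ∨ l ∨ d(d(j, l, c) ∨ e, d(b, e ∨ j, l), d(j, e ∨ c, j)))) ∨ j
  Un-nest:  b ∨ d(d(d(c ∨ b ∨ c ∨ c, (c ∨ l) ∨ b, b ∨ (c ∨ l)), b ∨ j ∨ b ∨ l ∨ d(l ∨ e, b, j), d((b ∨ (l ∨ l)) ∨ b, j ∨ c, l ∨ j)), d(d(j, b, l), d(l, c, c), b ∨ (l ∨ l)) ∨ d(l, j, c) ∨ d(c, b, c), j ∨ ((d(c, b, l) ∨ e) ∨ b) ∨ d(j, j, b) ∨ l ∨ d(d(j, l, c) ∨ e, d(b, e ∨ j, l), d(j, e ∨ c, j))) ∨ j
  Canonicalize subterm:  d(d(d(c ∨ b ∨ c ∨ c, (c ∨ l) ∨ b, b ∨ (c ∨ l)), b ∨ j ∨ b ∨ l ∨ d(l ∨ e, b, j), d((b ∨ (l ∨ l)) ∨ b, j ∨ c, l ∨ j)), d(d(j, b, l), d(l, c, c), b ∨ (l ∨ l)) ∨ d(l, j, c) ∨ d(c, b, c), j ∨ ((d(c, b, l) ∨ e) ∨ b) ∨ d(j, j, b) ∨ l ∨ d(d(j, l, c) ∨ e, d(b, e ∨ j, l), d(j, e ∨ c, j)))  →  d(d(d(b ∨ c ∨ c ∨ c, b ∨ c ∨ l, b ∨ c ∨ l), b ∨ b ∨ d(l, b, j) ∨ j ∨ l, d(b ∨ b ∨ l ∨ l, c ∨ j, j ∨ l)), d(c, b, c) ∨ d(d(j, b, l), d(l, c, c), b ∨ l ∨ l) ∨ d(l, j, c), b ∨ d(c, b, l) ∨ d(d(j, l, c), d(b, j, l), d(j, c, j)) ∨ d(j, j, b) ∨ j ∨ l)
  Order the arguments:  b ∨ d(d(d(b ∨ c ∨ c ∨ c, b ∨ c ∨ l, b ∨ c ∨ l), b ∨ b ∨ d(l, b, j) ∨ j ∨ l, d(b ∨ b ∨ l ∨ l, c ∨ j, j ∨ l)), d(c, b, c) ∨ d(d(j, b, l), d(l, c, c), b ∨ l ∨ l) ∨ d(l, j, c), b ∨ d(c, b, l) ∨ d(d(j, l, c), d(b, j, l), d(j, c, j)) ∨ d(j, j, b) ∨ j ∨ l) ∨ j
Right:  j ∨ (b ∨ d(d(d(((c ∨ b) ∨ c) ∨ c, (b ∨ c) ∨ l, b ∨ (l ∨ c)), d(l, b, j) ∨ (e ∨ b) ∨ l ∨ (j ∨ b), d(l ∨ b ∨ l ∨ b, j ∨ c, j ∨ l)), d(c, b, c) ∨ d(l, j, c) ∨ d(d(j, b, l), d(l, c, c), (l ∨ l) ∨ b), j ∨ ((e ∨ (e ∨ b)) ∨ e) ∨ l ∨ d(j, j, b) ∨ d(d(j, l, c), d(b, j, l), d(j, c, j)) ∨ d(c, b, l)))
  Flatten:  j ∨ b ∨ d(d(d(((c ∨ b) ∨ c) ∨ c, (b ∨ c) ∨ l, b ∨ (l ∨ c)), d(l, b, j) ∨ (e ∨ b) ∨ l ∨ (j ∨ b), d(l ∨ b ∨ l ∨ b, j ∨ c, j ∨ l)), d(c, b, c) ∨ d(l, j, c) ∨ d(d(j, b, l), d(l, c, c), (l ∨ l) ∨ b), j ∨ ((e ∨ (e ∨ b)) ∨ e) ∨ l ∨ d(j, j, b) ∨ d(d(j, l, c), d(b, j, l), d(j, c, j)) ∨ d(c, b, l))
  Inside:  d(d(d(((c ∨ b) ∨ c) ∨ c, (b ∨ c) ∨ l, b ∨ (l ∨ c)), d(l, b, j) ∨ (e ∨ b) ∨ l ∨ (j ∨ b), d(l ∨ b ∨ l ∨ b, j ∨ c, j ∨ l)), d(c, b, c) ∨ d(l, j, c) ∨ d(d(j, b, l), d(l, c, c), (l ∨ l) ∨ b), j ∨ ((e ∨ (e ∨ b)) ∨ e) ∨ l ∨ d(j, j, b) ∨ d(d(j, l, c), d(b, j, l), d(j, c, j)) ∨ d(c, b, l))  →  d(d(d(b ∨ c ∨ c ∨ c, b ∨ c ∨ l, b ∨ c ∨ l), b ∨ b ∨ d(l, b, j) ∨ j ∨ l, d(b ∨ b ∨ l ∨ l, c ∨ j, j ∨ l)), d(c, b, c) ∨ d(d(j, b, l), d(l, c, c), b ∨ l ∨ l) ∨ d(l, j, c), b ∨ d(c, b, l) ∨ d(d(j, l, c), d(b, j, l), d(j, c, j)) ∨ d(j, j, b) ∨ j ∨ l)
  Order the arguments:  b ∨ d(d(d(b ∨ c ∨ c ∨ c, b ∨ c ∨ l, b ∨ c ∨ l), b ∨ b ∨ d(l, b, j) ∨ j ∨ l, d(b ∨ b ∨ l ∨ l, c ∨ j, j ∨ l)), d(c, b, c) ∨ d(d(j, b, l), d(l, c, c), b ∨ l ∨ l) ∨ d(l, j, c), b ∨ d(c, b, l) ∨ d(d(j, l, c), d(b, j, l), d(j, c, j)) ∨ d(j, j, b) ∨ j ∨ l) ∨ j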